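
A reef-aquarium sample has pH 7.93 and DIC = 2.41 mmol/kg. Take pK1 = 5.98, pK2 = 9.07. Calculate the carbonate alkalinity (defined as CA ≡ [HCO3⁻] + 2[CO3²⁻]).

CA = [HCO3⁻] + 2[CO3²⁻] = (α₁ + 2α₂)·DIC
At pH 7.93: [H⁺]/K1 = 10^-1.95 = 0.011220, K2/[H⁺] = 10^-1.14 = 0.072444
α₁ = 1/(1 + 0.011220 + 0.072444) = 1/1.0837 = 0.9228; α₂ = α₁·K2/[H⁺] = 0.06685
α₁ + 2α₂ = 1.0565
CA = 1.0565 × 2.41 = 2.55 mmol/kg

CA = 2.55 mmol/kg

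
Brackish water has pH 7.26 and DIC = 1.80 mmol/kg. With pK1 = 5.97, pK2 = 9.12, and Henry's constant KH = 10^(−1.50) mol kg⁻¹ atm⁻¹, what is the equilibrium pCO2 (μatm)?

α₀ = 1 / (1 + K1/[H⁺] + K1K2/[H⁺]²) = 1 / (1 + 10^+1.29 + 10^-0.57)
   = 1 / (1 + 19.498 + 0.26915) = 1/20.768 = 0.04815
[CO2*] = α₀ × DIC = 0.04815 × 1.80 = 0.08667 mmol/kg
pCO2 = [CO2*]/KH = 8.667×10^-5 / 3.162×10^-2 = 2740 μatm

pCO2 = 2740 μatm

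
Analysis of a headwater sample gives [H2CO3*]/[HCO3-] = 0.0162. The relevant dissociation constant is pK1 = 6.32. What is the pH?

From K1 = [H⁺][HCO3-]/[H2CO3*]:  pH = pK1 − log₁₀([H2CO3*]/[HCO3-])
log₁₀(0.0162) = -1.790
pH = 6.32 − (-1.790) = 8.11

pH = 8.11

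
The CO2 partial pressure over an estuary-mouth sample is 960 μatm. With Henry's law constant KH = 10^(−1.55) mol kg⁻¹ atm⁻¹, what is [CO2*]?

KH = 10^(−1.55) = 2.818×10^-2 mol kg⁻¹ atm⁻¹
[CO2*] = KH · pCO2 = 2.818×10^-2 × 960×10^-6 atm = 2.71×10^-5 mol/kg

[CO2*] = 27.1 μmol/kg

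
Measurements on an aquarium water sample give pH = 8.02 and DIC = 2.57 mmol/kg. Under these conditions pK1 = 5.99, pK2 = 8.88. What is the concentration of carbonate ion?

α₂ = 1 / (1 + [H⁺]/K2 + [H⁺]²/(K1K2)) = 1 / (1 + 10^+0.86 + 10^-1.17)
   = 1 / (1 + 7.2444 + 0.067608) = 1/8.3120 = 0.1203
[CO3²⁻] = α₂ × DIC = 0.1203 × 2.57 = 0.309 mmol/kg

[CO3²⁻] = 0.309 mmol/kg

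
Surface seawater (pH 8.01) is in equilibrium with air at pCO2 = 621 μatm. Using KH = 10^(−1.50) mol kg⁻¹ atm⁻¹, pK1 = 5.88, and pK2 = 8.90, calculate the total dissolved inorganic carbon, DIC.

[CO2*] = KH · pCO2 = 10^(−1.50) × 621×10^-6 = 1.964×10^-5 mol/kg
α₀ = 1/(1 + K1/[H⁺] + K1K2/[H⁺]²) = 1/(1 + 10^+2.13 + 10^+1.24) = 0.006524
DIC = [CO2*]/α₀ = 1.964×10^-5 / 0.006524 = 3.01 mmol/kg

DIC = 3.01 mmol/kg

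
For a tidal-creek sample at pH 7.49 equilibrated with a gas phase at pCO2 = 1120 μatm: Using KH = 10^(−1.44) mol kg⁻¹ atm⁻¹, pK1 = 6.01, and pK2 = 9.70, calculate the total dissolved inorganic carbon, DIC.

DIC = 1.28 mmol/kg

[CO2*] = KH · pCO2 = 10^(−1.44) × 1120×10^-6 = 4.066×10^-5 mol/kg
α₀ = 1/(1 + K1/[H⁺] + K1K2/[H⁺]²) = 1/(1 + 10^+1.48 + 10^-0.73) = 0.03186
DIC = [CO2*]/α₀ = 4.066×10^-5 / 0.03186 = 1.28 mmol/kg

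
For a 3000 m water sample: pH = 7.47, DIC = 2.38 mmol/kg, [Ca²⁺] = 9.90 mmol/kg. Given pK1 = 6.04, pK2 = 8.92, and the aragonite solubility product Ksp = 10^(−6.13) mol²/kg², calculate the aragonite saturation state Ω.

α₂ = 1 / (1 + [H⁺]/K2 + [H⁺]²/(K1K2)) = 1 / (1 + 10^+1.45 + 10^+0.02)
   = 1 / (1 + 28.184 + 1.0471) = 1/30.231 = 0.03308
[CO3²⁻] = α₂ × DIC = 0.03308 × 2.38 = 0.07873 mmol/kg
Ksp = 10^(−6.13) = 7.413×10^-7
Ω = [Ca²⁺][CO3²⁻]/Ksp = (9.90×10^-3)(7.873×10^-5) / 7.413×10^-7 = 1.05

Ω = 1.05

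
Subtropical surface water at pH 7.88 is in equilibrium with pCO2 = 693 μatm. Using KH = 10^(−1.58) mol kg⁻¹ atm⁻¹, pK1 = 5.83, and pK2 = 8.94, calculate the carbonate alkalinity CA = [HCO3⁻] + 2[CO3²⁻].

CA = 2.40 mmol/kg

[CO2*] = KH · pCO2 = 10^(−1.58) × 693×10^-6 = 1.823×10^-5 mol/kg
α₀ = 1/(1 + K1/[H⁺] + K1K2/[H⁺]²) = 1/(1 + 10^+2.05 + 10^+0.99) = 0.008132
DIC = [CO2*]/α₀ = 1.823×10^-5 / 0.008132 = 2.242 mmol/kg
CA = (α₁ + 2α₂)·DIC = (0.9124 + 2×0.07947) × 2.242 = 2.40 mmol/kg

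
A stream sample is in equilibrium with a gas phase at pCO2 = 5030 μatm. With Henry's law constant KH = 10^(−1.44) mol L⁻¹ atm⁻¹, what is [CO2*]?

[CO2*] = 183 μmol/L

KH = 10^(−1.44) = 3.631×10^-2 mol L⁻¹ atm⁻¹
[CO2*] = KH · pCO2 = 3.631×10^-2 × 5030×10^-6 atm = 1.83×10^-4 mol/L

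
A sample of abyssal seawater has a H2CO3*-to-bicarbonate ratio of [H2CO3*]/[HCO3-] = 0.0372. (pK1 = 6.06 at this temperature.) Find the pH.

pH = 7.49

From K1 = [H⁺][HCO3-]/[H2CO3*]:  pH = pK1 − log₁₀([H2CO3*]/[HCO3-])
log₁₀(0.0372) = -1.429
pH = 6.06 − (-1.429) = 7.49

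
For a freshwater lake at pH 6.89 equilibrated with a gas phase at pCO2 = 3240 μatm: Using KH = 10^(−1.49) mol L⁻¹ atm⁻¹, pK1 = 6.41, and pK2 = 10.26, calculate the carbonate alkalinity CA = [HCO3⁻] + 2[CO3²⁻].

CA = 0.317 mmol/L

[CO2*] = KH · pCO2 = 10^(−1.49) × 3240×10^-6 = 1.048×10^-4 mol/L
α₀ = 1/(1 + K1/[H⁺] + K1K2/[H⁺]²) = 1/(1 + 10^+0.48 + 10^-2.89) = 0.2487
DIC = [CO2*]/α₀ = 1.048×10^-4 / 0.2487 = 0.4216 mmol/L
CA = (α₁ + 2α₂)·DIC = (0.7510 + 2×0.0003204) × 0.4216 = 0.317 mmol/L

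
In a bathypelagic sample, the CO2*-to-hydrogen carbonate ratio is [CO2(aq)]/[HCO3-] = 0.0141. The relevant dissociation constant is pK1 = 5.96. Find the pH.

pH = 7.81

From K1 = [H⁺][HCO3-]/[CO2(aq)]:  pH = pK1 − log₁₀([CO2(aq)]/[HCO3-])
log₁₀(0.0141) = -1.851
pH = 5.96 − (-1.851) = 7.81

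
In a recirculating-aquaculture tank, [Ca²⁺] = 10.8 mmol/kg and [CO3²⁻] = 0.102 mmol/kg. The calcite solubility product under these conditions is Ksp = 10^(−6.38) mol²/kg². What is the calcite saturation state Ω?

Ω = 2.64

Ksp = 10^(−6.38) = 4.169×10^-7
Ω = [Ca²⁺][CO3²⁻]/Ksp = (10.8×10^-3)(0.102×10^-3) / 4.169×10^-7 = 2.64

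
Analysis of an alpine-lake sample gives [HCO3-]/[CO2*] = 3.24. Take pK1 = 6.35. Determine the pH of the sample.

pH = 6.86

From K1 = [H⁺][HCO3-]/[CO2*]:  pH = pK1 + log₁₀([HCO3-]/[CO2*])
log₁₀(3.24) = +0.511
pH = 6.35 + (+0.511) = 6.86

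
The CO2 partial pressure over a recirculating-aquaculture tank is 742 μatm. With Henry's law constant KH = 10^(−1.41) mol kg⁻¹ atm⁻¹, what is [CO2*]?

KH = 10^(−1.41) = 3.890×10^-2 mol kg⁻¹ atm⁻¹
[CO2*] = KH · pCO2 = 3.890×10^-2 × 742×10^-6 atm = 2.89×10^-5 mol/kg

[CO2*] = 28.9 μmol/kg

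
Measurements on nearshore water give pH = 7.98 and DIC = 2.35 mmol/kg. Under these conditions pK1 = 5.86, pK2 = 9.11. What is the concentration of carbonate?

α₂ = 1 / (1 + [H⁺]/K2 + [H⁺]²/(K1K2)) = 1 / (1 + 10^+1.13 + 10^-0.99)
   = 1 / (1 + 13.490 + 0.10233) = 1/14.592 = 0.06853
[CO3²⁻] = α₂ × DIC = 0.06853 × 2.35 = 0.161 mmol/kg

[CO3²⁻] = 0.161 mmol/kg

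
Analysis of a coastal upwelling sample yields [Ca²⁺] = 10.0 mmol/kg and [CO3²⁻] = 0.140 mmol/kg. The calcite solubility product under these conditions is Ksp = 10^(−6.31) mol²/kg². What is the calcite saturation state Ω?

Ksp = 10^(−6.31) = 4.898×10^-7
Ω = [Ca²⁺][CO3²⁻]/Ksp = (10.0×10^-3)(0.140×10^-3) / 4.898×10^-7 = 2.86

Ω = 2.86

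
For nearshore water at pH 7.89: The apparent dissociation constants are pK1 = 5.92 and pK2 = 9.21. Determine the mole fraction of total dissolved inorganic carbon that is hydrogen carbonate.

α₁ = 0.945

α₁ = 1 / (1 + [H⁺]/K1 + K2/[H⁺]) = 1 / (1 + 10^-1.97 + 10^-1.32)
   = 1 / (1 + 0.010715 + 0.047863) = 1/1.0586 = 0.9447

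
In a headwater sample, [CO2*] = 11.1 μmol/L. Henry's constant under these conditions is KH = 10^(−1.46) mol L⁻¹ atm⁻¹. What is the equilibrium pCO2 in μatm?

KH = 10^(−1.46) = 3.467×10^-2 mol L⁻¹ atm⁻¹
pCO2 = [CO2*]/KH = 11.1×10^-6 / 3.467×10^-2 = 3.20×10^-4 atm = 320 μatm

pCO2 = 320 μatm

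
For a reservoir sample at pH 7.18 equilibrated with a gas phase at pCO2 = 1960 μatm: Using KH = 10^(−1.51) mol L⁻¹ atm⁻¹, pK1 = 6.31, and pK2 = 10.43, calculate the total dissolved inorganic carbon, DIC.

[CO2*] = KH · pCO2 = 10^(−1.51) × 1960×10^-6 = 6.057×10^-5 mol/L
α₀ = 1/(1 + K1/[H⁺] + K1K2/[H⁺]²) = 1/(1 + 10^+0.87 + 10^-2.38) = 0.1188
DIC = [CO2*]/α₀ = 6.057×10^-5 / 0.1188 = 0.510 mmol/L

DIC = 0.510 mmol/L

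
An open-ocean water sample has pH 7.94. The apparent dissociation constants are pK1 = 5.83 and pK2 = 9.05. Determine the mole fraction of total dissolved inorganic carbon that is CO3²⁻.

α₂ = 1 / (1 + [H⁺]/K2 + [H⁺]²/(K1K2)) = 1 / (1 + 10^+1.11 + 10^-1.00)
   = 1 / (1 + 12.882 + 0.10000) = 1/13.982 = 0.07152

α₂ = 0.0715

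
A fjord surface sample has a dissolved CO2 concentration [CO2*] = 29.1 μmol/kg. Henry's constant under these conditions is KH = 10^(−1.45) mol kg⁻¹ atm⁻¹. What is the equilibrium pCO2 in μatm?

KH = 10^(−1.45) = 3.548×10^-2 mol kg⁻¹ atm⁻¹
pCO2 = [CO2*]/KH = 29.1×10^-6 / 3.548×10^-2 = 8.20×10^-4 atm = 820 μatm

pCO2 = 820 μatm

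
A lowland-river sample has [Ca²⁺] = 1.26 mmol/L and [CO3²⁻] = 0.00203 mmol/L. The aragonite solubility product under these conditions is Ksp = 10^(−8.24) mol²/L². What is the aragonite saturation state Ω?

Ksp = 10^(−8.24) = 5.754×10^-9
Ω = [Ca²⁺][CO3²⁻]/Ksp = (1.26×10^-3)(0.00203×10^-3) / 5.754×10^-9 = 0.444

Ω = 0.444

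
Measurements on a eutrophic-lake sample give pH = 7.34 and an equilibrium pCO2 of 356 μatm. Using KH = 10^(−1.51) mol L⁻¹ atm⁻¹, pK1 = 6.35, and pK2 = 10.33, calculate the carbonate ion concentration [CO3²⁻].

[CO2*] = KH · pCO2 = 10^(−1.51) × 356×10^-6 = 1.100×10^-5 mol/L
α₀ = 1/(1 + K1/[H⁺] + K1K2/[H⁺]²) = 1/(1 + 10^+0.99 + 10^-2.00) = 0.09274
DIC = [CO2*]/α₀ = 1.100×10^-5 / 0.09274 = 0.1186 mmol/L
[CO3²⁻] = α₂·DIC; α₂ = 0.0009274, so [CO3²⁻] = 0.0009274 × 0.1186 = 0.000110 mmol/L = 0.110 μmol/L

[CO3²⁻] = 0.110 μmol/L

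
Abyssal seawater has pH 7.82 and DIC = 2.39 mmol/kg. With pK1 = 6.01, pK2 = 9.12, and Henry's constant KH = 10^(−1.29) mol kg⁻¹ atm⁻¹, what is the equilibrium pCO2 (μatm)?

pCO2 = 677 μatm

α₀ = 1 / (1 + K1/[H⁺] + K1K2/[H⁺]²) = 1 / (1 + 10^+1.81 + 10^+0.51)
   = 1 / (1 + 64.565 + 3.2359) = 1/68.801 = 0.01453
[CO2*] = α₀ × DIC = 0.01453 × 2.39 = 0.03474 mmol/kg
pCO2 = [CO2*]/KH = 3.474×10^-5 / 5.129×10^-2 = 677 μatm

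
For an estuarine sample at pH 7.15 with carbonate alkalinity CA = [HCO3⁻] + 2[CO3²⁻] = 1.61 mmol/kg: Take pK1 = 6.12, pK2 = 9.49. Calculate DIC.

CA = [HCO3⁻] + 2[CO3²⁻] = (α₁ + 2α₂)·DIC
At pH 7.15: [H⁺]/K1 = 10^-1.03 = 0.093325, K2/[H⁺] = 10^-2.34 = 0.0045709
α₁ = 1/(1 + 0.093325 + 0.0045709) = 1/1.0979 = 0.9108; α₂ = α₁·K2/[H⁺] = 0.004163
α₁ + 2α₂ = 0.9192
DIC = CA / (α₁ + 2α₂) = 1.61 / 0.9192 = 1.75 mmol/kg

DIC = 1.75 mmol/kg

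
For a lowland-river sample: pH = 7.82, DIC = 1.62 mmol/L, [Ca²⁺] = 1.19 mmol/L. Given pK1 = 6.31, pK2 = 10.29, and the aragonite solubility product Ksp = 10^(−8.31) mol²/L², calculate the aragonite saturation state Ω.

α₂ = 1 / (1 + [H⁺]/K2 + [H⁺]²/(K1K2)) = 1 / (1 + 10^+2.47 + 10^+0.96)
   = 1 / (1 + 295.12 + 9.1201) = 1/305.24 = 0.003276
[CO3²⁻] = α₂ × DIC = 0.003276 × 1.62 = 0.005307 mmol/L = 5.307 μmol/L
Ksp = 10^(−8.31) = 4.898×10^-9
Ω = [Ca²⁺][CO3²⁻]/Ksp = (1.19×10^-3)(5.307×10^-6) / 4.898×10^-9 = 1.29

Ω = 1.29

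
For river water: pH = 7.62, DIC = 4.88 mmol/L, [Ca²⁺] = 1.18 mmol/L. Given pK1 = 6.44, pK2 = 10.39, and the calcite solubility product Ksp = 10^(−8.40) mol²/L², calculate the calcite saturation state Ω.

Ω = 2.30

α₂ = 1 / (1 + [H⁺]/K2 + [H⁺]²/(K1K2)) = 1 / (1 + 10^+2.77 + 10^+1.59)
   = 1 / (1 + 588.84 + 38.905) = 1/628.75 = 0.001590
[CO3²⁻] = α₂ × DIC = 0.001590 × 4.88 = 0.007761 mmol/L = 7.761 μmol/L
Ksp = 10^(−8.40) = 3.981×10^-9
Ω = [Ca²⁺][CO3²⁻]/Ksp = (1.18×10^-3)(7.761×10^-6) / 3.981×10^-9 = 2.30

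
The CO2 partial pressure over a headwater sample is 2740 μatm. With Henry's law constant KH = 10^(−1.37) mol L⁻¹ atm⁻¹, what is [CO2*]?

[CO2*] = 117 μmol/L

KH = 10^(−1.37) = 4.266×10^-2 mol L⁻¹ atm⁻¹
[CO2*] = KH · pCO2 = 4.266×10^-2 × 2740×10^-6 atm = 1.17×10^-4 mol/L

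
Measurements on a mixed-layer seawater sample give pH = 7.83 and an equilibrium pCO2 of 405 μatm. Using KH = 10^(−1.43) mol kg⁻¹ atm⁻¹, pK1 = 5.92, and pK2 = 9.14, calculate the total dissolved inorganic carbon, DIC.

DIC = 1.30 mmol/kg

[CO2*] = KH · pCO2 = 10^(−1.43) × 405×10^-6 = 1.505×10^-5 mol/kg
α₀ = 1/(1 + K1/[H⁺] + K1K2/[H⁺]²) = 1/(1 + 10^+1.91 + 10^+0.60) = 0.01159
DIC = [CO2*]/α₀ = 1.505×10^-5 / 0.01159 = 1.30 mmol/kg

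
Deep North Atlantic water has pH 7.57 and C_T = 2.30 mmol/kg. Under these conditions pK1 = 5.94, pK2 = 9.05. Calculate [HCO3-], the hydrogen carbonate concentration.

[HCO3⁻] = 2.18 mmol/kg

α₁ = 1 / (1 + [H⁺]/K1 + K2/[H⁺]) = 1 / (1 + 10^-1.63 + 10^-1.48)
   = 1 / (1 + 0.023442 + 0.033113) = 1/1.0566 = 0.9465
[HCO3⁻] = α₁ × DIC = 0.9465 × 2.30 = 2.18 mmol/kg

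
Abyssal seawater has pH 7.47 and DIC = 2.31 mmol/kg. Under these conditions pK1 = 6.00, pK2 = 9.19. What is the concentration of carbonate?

α₂ = 1 / (1 + [H⁺]/K2 + [H⁺]²/(K1K2)) = 1 / (1 + 10^+1.72 + 10^+0.25)
   = 1 / (1 + 52.481 + 1.7783) = 1/55.259 = 0.01810
[CO3²⁻] = α₂ × DIC = 0.01810 × 2.31 = 0.0418 mmol/kg

[CO3²⁻] = 0.0418 mmol/kg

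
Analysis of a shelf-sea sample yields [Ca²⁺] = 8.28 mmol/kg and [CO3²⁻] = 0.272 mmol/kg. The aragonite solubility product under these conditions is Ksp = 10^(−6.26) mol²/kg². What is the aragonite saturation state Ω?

Ksp = 10^(−6.26) = 5.495×10^-7
Ω = [Ca²⁺][CO3²⁻]/Ksp = (8.28×10^-3)(0.272×10^-3) / 5.495×10^-7 = 4.10

Ω = 4.10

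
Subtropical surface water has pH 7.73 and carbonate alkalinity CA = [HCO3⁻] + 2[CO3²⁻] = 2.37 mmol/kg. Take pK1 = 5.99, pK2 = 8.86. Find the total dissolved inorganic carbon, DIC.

CA = [HCO3⁻] + 2[CO3²⁻] = (α₁ + 2α₂)·DIC
At pH 7.73: [H⁺]/K1 = 10^-1.74 = 0.018197, K2/[H⁺] = 10^-1.13 = 0.074131
α₁ = 1/(1 + 0.018197 + 0.074131) = 1/1.0923 = 0.9155; α₂ = α₁·K2/[H⁺] = 0.06787
α₁ + 2α₂ = 1.0512
DIC = CA / (α₁ + 2α₂) = 2.37 / 1.0512 = 2.25 mmol/kg

DIC = 2.25 mmol/kg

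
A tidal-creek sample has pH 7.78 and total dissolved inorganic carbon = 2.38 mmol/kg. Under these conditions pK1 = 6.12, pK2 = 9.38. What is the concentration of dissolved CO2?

[CO2*] = 0.0497 mmol/kg

α₀ = 1 / (1 + K1/[H⁺] + K1K2/[H⁺]²) = 1 / (1 + 10^+1.66 + 10^+0.06)
   = 1 / (1 + 45.709 + 1.1482) = 1/47.857 = 0.02090
[CO2*] = α₀ × DIC = 0.02090 × 2.38 = 0.0497 mmol/kg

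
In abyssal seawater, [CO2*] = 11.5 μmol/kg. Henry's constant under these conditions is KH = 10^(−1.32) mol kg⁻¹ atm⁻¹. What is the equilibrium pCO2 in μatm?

KH = 10^(−1.32) = 4.786×10^-2 mol kg⁻¹ atm⁻¹
pCO2 = [CO2*]/KH = 11.5×10^-6 / 4.786×10^-2 = 2.40×10^-4 atm = 240 μatm

pCO2 = 240 μatm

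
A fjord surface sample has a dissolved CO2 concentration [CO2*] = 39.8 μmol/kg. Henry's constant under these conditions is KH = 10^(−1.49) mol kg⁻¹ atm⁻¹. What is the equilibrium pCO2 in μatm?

pCO2 = 1230 μatm

KH = 10^(−1.49) = 3.236×10^-2 mol kg⁻¹ atm⁻¹
pCO2 = [CO2*]/KH = 39.8×10^-6 / 3.236×10^-2 = 1.23×10^-3 atm = 1230 μatm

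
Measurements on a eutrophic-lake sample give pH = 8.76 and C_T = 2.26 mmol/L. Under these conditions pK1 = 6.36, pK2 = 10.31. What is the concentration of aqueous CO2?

α₀ = 1 / (1 + K1/[H⁺] + K1K2/[H⁺]²) = 1 / (1 + 10^+2.40 + 10^+0.85)
   = 1 / (1 + 251.19 + 7.0795) = 1/259.27 = 0.003857
[CO2*] = α₀ × DIC = 0.003857 × 2.26 = 0.00872 mmol/L = 8.72 μmol/L

[CO2*] = 8.72 μmol/L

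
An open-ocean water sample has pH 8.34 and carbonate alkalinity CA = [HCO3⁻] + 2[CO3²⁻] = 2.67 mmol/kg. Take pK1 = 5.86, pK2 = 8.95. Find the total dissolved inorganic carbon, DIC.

CA = [HCO3⁻] + 2[CO3²⁻] = (α₁ + 2α₂)·DIC
At pH 8.34: [H⁺]/K1 = 10^-2.48 = 0.0033113, K2/[H⁺] = 10^-0.61 = 0.24547
α₁ = 1/(1 + 0.0033113 + 0.24547) = 1/1.2488 = 0.8008; α₂ = α₁·K2/[H⁺] = 0.1966
α₁ + 2α₂ = 1.1939
DIC = CA / (α₁ + 2α₂) = 2.67 / 1.1939 = 2.24 mmol/kg

DIC = 2.24 mmol/kg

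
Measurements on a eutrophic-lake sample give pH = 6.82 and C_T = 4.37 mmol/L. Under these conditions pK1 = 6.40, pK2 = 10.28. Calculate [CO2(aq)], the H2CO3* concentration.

α₀ = 1 / (1 + K1/[H⁺] + K1K2/[H⁺]²) = 1 / (1 + 10^+0.42 + 10^-3.04)
   = 1 / (1 + 2.6303 + 0.00091201) = 1/3.6312 = 0.2754
[CO2*] = α₀ × DIC = 0.2754 × 4.37 = 1.20 mmol/L

[CO2*] = 1.20 mmol/L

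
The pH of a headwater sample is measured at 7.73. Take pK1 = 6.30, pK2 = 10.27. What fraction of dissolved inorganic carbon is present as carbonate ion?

α₂ = 0.00277

α₂ = 1 / (1 + [H⁺]/K2 + [H⁺]²/(K1K2)) = 1 / (1 + 10^+2.54 + 10^+1.11)
   = 1 / (1 + 346.74 + 12.882) = 1/360.62 = 0.002773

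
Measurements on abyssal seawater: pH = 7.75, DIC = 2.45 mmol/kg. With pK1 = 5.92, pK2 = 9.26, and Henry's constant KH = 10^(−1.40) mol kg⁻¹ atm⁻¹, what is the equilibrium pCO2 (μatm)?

α₀ = 1 / (1 + K1/[H⁺] + K1K2/[H⁺]²) = 1 / (1 + 10^+1.83 + 10^+0.32)
   = 1 / (1 + 67.608 + 2.0893) = 1/70.698 = 0.01414
[CO2*] = α₀ × DIC = 0.01414 × 2.45 = 0.03465 mmol/kg
pCO2 = [CO2*]/KH = 3.465×10^-5 / 3.981×10^-2 = 870 μatm

pCO2 = 870 μatm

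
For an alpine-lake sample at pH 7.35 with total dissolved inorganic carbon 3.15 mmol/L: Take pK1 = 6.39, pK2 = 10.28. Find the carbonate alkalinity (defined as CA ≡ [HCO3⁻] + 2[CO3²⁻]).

CA = 2.84 mmol/L

CA = [HCO3⁻] + 2[CO3²⁻] = (α₁ + 2α₂)·DIC
At pH 7.35: [H⁺]/K1 = 10^-0.96 = 0.10965, K2/[H⁺] = 10^-2.93 = 0.0011749
α₁ = 1/(1 + 0.10965 + 0.0011749) = 1/1.1108 = 0.9002; α₂ = α₁·K2/[H⁺] = 0.001058
α₁ + 2α₂ = 0.9023
CA = 0.9023 × 3.15 = 2.84 mmol/L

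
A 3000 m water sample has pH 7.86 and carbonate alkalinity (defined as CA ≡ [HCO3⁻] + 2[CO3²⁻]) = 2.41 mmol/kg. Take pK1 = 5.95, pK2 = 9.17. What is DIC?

CA = [HCO3⁻] + 2[CO3²⁻] = (α₁ + 2α₂)·DIC
At pH 7.86: [H⁺]/K1 = 10^-1.91 = 0.012303, K2/[H⁺] = 10^-1.31 = 0.048978
α₁ = 1/(1 + 0.012303 + 0.048978) = 1/1.0613 = 0.9423; α₂ = α₁·K2/[H⁺] = 0.04615
α₁ + 2α₂ = 1.0346
DIC = CA / (α₁ + 2α₂) = 2.41 / 1.0346 = 2.33 mmol/kg

DIC = 2.33 mmol/kg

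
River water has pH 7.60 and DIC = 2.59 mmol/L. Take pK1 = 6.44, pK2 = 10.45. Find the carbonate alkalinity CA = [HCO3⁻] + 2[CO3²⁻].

CA = 2.43 mmol/L

CA = [HCO3⁻] + 2[CO3²⁻] = (α₁ + 2α₂)·DIC
At pH 7.60: [H⁺]/K1 = 10^-1.16 = 0.069183, K2/[H⁺] = 10^-2.85 = 0.0014125
α₁ = 1/(1 + 0.069183 + 0.0014125) = 1/1.0706 = 0.9341; α₂ = α₁·K2/[H⁺] = 0.001319
α₁ + 2α₂ = 0.9367
CA = 0.9367 × 2.59 = 2.43 mmol/L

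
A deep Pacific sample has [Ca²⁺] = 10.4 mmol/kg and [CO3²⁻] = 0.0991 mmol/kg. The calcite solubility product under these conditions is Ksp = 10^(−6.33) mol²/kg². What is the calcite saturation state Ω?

Ksp = 10^(−6.33) = 4.677×10^-7
Ω = [Ca²⁺][CO3²⁻]/Ksp = (10.4×10^-3)(0.0991×10^-3) / 4.677×10^-7 = 2.20

Ω = 2.20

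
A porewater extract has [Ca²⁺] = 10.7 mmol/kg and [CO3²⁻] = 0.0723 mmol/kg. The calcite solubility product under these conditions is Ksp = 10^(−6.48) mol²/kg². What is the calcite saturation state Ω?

Ω = 2.34

Ksp = 10^(−6.48) = 3.311×10^-7
Ω = [Ca²⁺][CO3²⁻]/Ksp = (10.7×10^-3)(0.0723×10^-3) / 3.311×10^-7 = 2.34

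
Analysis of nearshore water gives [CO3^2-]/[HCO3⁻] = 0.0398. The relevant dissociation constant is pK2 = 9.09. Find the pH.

pH = 7.69

From K2 = [H⁺][CO3^2-]/[HCO3⁻]:  pH = pK2 + log₁₀([CO3^2-]/[HCO3⁻])
log₁₀(0.0398) = -1.400
pH = 9.09 + (-1.400) = 7.69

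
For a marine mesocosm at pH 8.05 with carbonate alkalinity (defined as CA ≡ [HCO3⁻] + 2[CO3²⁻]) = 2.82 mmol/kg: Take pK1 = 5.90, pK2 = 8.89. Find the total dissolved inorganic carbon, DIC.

CA = [HCO3⁻] + 2[CO3²⁻] = (α₁ + 2α₂)·DIC
At pH 8.05: [H⁺]/K1 = 10^-2.15 = 0.0070795, K2/[H⁺] = 10^-0.84 = 0.14454
α₁ = 1/(1 + 0.0070795 + 0.14454) = 1/1.1516 = 0.8683; α₂ = α₁·K2/[H⁺] = 0.1255
α₁ + 2α₂ = 1.1194
DIC = CA / (α₁ + 2α₂) = 2.82 / 1.1194 = 2.52 mmol/kg

DIC = 2.52 mmol/kg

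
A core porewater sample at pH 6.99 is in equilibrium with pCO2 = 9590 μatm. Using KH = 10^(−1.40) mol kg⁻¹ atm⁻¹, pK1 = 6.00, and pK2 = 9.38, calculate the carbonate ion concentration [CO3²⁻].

[CO3²⁻] = 15.2 μmol/kg

[CO2*] = KH · pCO2 = 10^(−1.40) × 9590×10^-6 = 3.818×10^-4 mol/kg
α₀ = 1/(1 + K1/[H⁺] + K1K2/[H⁺]²) = 1/(1 + 10^+0.99 + 10^-1.40) = 0.09249
DIC = [CO2*]/α₀ = 3.818×10^-4 / 0.09249 = 4.128 mmol/kg
[CO3²⁻] = α₂·DIC; α₂ = 0.003682, so [CO3²⁻] = 0.003682 × 4.128 = 0.0152 mmol/kg = 15.2 μmol/kg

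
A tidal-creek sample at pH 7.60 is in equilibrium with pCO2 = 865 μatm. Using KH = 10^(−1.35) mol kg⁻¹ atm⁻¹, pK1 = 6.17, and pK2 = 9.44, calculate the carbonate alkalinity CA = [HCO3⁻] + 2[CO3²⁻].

[CO2*] = KH · pCO2 = 10^(−1.35) × 865×10^-6 = 3.864×10^-5 mol/kg
α₀ = 1/(1 + K1/[H⁺] + K1K2/[H⁺]²) = 1/(1 + 10^+1.43 + 10^-0.41) = 0.03533
DIC = [CO2*]/α₀ = 3.864×10^-5 / 0.03533 = 1.094 mmol/kg
CA = (α₁ + 2α₂)·DIC = (0.9509 + 2×0.01375) × 1.094 = 1.07 mmol/kg

CA = 1.07 mmol/kg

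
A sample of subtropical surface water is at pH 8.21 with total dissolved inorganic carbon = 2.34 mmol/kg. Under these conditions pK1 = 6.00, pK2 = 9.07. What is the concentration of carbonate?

[CO3²⁻] = 0.282 mmol/kg

α₂ = 1 / (1 + [H⁺]/K2 + [H⁺]²/(K1K2)) = 1 / (1 + 10^+0.86 + 10^-1.35)
   = 1 / (1 + 7.2444 + 0.044668) = 1/8.2890 = 0.1206
[CO3²⁻] = α₂ × DIC = 0.1206 × 2.34 = 0.282 mmol/kg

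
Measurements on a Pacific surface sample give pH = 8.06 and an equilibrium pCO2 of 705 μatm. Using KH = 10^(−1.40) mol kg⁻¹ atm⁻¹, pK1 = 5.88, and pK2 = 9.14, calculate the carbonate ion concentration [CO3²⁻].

[CO3²⁻] = 0.353 mmol/kg

[CO2*] = KH · pCO2 = 10^(−1.40) × 705×10^-6 = 2.807×10^-5 mol/kg
α₀ = 1/(1 + K1/[H⁺] + K1K2/[H⁺]²) = 1/(1 + 10^+2.18 + 10^+1.10) = 0.006063
DIC = [CO2*]/α₀ = 2.807×10^-5 / 0.006063 = 4.629 mmol/kg
[CO3²⁻] = α₂·DIC; α₂ = 0.07632, so [CO3²⁻] = 0.07632 × 4.629 = 0.353 mmol/kg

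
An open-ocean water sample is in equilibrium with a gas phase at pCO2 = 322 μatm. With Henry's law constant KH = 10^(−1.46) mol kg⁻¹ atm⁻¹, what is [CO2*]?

[CO2*] = 11.2 μmol/kg

KH = 10^(−1.46) = 3.467×10^-2 mol kg⁻¹ atm⁻¹
[CO2*] = KH · pCO2 = 3.467×10^-2 × 322×10^-6 atm = 1.12×10^-5 mol/kg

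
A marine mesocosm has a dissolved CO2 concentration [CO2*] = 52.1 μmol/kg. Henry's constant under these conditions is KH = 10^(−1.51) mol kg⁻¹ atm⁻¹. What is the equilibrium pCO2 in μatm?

KH = 10^(−1.51) = 3.090×10^-2 mol kg⁻¹ atm⁻¹
pCO2 = [CO2*]/KH = 52.1×10^-6 / 3.090×10^-2 = 1.69×10^-3 atm = 1690 μatm

pCO2 = 1690 μatm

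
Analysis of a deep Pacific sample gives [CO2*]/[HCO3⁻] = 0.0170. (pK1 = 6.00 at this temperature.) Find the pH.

From K1 = [H⁺][HCO3⁻]/[CO2*]:  pH = pK1 − log₁₀([CO2*]/[HCO3⁻])
log₁₀(0.0170) = -1.770
pH = 6.00 − (-1.770) = 7.77

pH = 7.77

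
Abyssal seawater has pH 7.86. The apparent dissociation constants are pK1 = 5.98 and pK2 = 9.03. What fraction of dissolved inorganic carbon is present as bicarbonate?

α₁ = 0.925

α₁ = 1 / (1 + [H⁺]/K1 + K2/[H⁺]) = 1 / (1 + 10^-1.88 + 10^-1.17)
   = 1 / (1 + 0.013183 + 0.067608) = 1/1.0808 = 0.9252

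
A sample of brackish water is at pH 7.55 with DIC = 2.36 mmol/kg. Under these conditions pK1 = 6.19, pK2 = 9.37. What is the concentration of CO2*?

[CO2*] = 0.0973 mmol/kg

α₀ = 1 / (1 + K1/[H⁺] + K1K2/[H⁺]²) = 1 / (1 + 10^+1.36 + 10^-0.46)
   = 1 / (1 + 22.909 + 0.34674) = 1/24.255 = 0.04123
[CO2*] = α₀ × DIC = 0.04123 × 2.36 = 0.0973 mmol/kg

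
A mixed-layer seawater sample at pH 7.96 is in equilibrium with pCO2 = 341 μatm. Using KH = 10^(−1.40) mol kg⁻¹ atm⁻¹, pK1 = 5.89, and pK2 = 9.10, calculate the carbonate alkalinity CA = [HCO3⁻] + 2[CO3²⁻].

[CO2*] = KH · pCO2 = 10^(−1.40) × 341×10^-6 = 1.358×10^-5 mol/kg
α₀ = 1/(1 + K1/[H⁺] + K1K2/[H⁺]²) = 1/(1 + 10^+2.07 + 10^+0.93) = 0.007874
DIC = [CO2*]/α₀ = 1.358×10^-5 / 0.007874 = 1.724 mmol/kg
CA = (α₁ + 2α₂)·DIC = (0.9251 + 2×0.06702) × 1.724 = 1.83 mmol/kg

CA = 1.83 mmol/kg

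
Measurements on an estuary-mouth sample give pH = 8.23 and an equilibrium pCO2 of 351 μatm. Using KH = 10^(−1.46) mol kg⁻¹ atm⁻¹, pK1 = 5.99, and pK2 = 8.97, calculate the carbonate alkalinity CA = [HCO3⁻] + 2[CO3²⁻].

[CO2*] = KH · pCO2 = 10^(−1.46) × 351×10^-6 = 1.217×10^-5 mol/kg
α₀ = 1/(1 + K1/[H⁺] + K1K2/[H⁺]²) = 1/(1 + 10^+2.24 + 10^+1.50) = 0.004845
DIC = [CO2*]/α₀ = 1.217×10^-5 / 0.004845 = 2.512 mmol/kg
CA = (α₁ + 2α₂)·DIC = (0.8419 + 2×0.1532) × 2.512 = 2.88 mmol/kg

CA = 2.88 mmol/kg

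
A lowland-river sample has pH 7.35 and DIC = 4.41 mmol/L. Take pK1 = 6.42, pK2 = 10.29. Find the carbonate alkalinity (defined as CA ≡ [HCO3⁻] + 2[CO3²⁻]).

CA = [HCO3⁻] + 2[CO3²⁻] = (α₁ + 2α₂)·DIC
At pH 7.35: [H⁺]/K1 = 10^-0.93 = 0.11749, K2/[H⁺] = 10^-2.94 = 0.0011482
α₁ = 1/(1 + 0.11749 + 0.0011482) = 1/1.1186 = 0.8939; α₂ = α₁·K2/[H⁺] = 0.001026
α₁ + 2α₂ = 0.8960
CA = 0.8960 × 4.41 = 3.95 mmol/L

CA = 3.95 mmol/L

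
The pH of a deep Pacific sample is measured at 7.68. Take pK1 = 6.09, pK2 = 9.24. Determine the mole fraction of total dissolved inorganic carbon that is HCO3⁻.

α₁ = 1 / (1 + [H⁺]/K1 + K2/[H⁺]) = 1 / (1 + 10^-1.59 + 10^-1.56)
   = 1 / (1 + 0.025704 + 0.027542) = 1/1.0532 = 0.9494

α₁ = 0.949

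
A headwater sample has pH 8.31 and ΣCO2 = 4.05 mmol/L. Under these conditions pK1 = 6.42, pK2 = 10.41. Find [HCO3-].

[HCO3⁻] = 3.97 mmol/L

α₁ = 1 / (1 + [H⁺]/K1 + K2/[H⁺]) = 1 / (1 + 10^-1.89 + 10^-2.10)
   = 1 / (1 + 0.012882 + 0.0079433) = 1/1.0208 = 0.9796
[HCO3⁻] = α₁ × DIC = 0.9796 × 4.05 = 3.97 mmol/L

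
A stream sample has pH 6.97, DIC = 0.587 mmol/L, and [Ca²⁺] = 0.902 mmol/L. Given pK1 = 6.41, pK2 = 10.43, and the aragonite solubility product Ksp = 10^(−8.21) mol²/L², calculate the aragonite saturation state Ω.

α₂ = 1 / (1 + [H⁺]/K2 + [H⁺]²/(K1K2)) = 1 / (1 + 10^+3.46 + 10^+2.90)
   = 1 / (1 + 2884.0 + 794.33) = 1/3679.4 = 0.0002718
[CO3²⁻] = α₂ × DIC = 0.0002718 × 0.587 = 0.0001595 mmol/L = 0.1595 μmol/L
Ksp = 10^(−8.21) = 6.166×10^-9
Ω = [Ca²⁺][CO3²⁻]/Ksp = (0.902×10^-3)(1.595×10^-7) / 6.166×10^-9 = 0.0233

Ω = 0.0233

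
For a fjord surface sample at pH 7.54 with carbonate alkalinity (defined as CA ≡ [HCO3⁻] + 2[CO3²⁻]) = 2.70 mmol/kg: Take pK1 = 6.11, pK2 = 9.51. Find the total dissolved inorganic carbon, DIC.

CA = [HCO3⁻] + 2[CO3²⁻] = (α₁ + 2α₂)·DIC
At pH 7.54: [H⁺]/K1 = 10^-1.43 = 0.037154, K2/[H⁺] = 10^-1.97 = 0.010715
α₁ = 1/(1 + 0.037154 + 0.010715) = 1/1.0479 = 0.9543; α₂ = α₁·K2/[H⁺] = 0.01023
α₁ + 2α₂ = 0.9748
DIC = CA / (α₁ + 2α₂) = 2.70 / 0.9748 = 2.77 mmol/kg

DIC = 2.77 mmol/kg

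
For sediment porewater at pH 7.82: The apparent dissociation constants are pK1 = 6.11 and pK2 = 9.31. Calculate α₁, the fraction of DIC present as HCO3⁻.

α₁ = 1 / (1 + [H⁺]/K1 + K2/[H⁺]) = 1 / (1 + 10^-1.71 + 10^-1.49)
   = 1 / (1 + 0.019498 + 0.032359) = 1/1.0519 = 0.9507

α₁ = 0.951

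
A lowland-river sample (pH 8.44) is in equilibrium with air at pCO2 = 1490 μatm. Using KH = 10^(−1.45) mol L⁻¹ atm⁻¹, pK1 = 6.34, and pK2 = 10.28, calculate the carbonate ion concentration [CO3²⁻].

[CO2*] = KH · pCO2 = 10^(−1.45) × 1490×10^-6 = 5.287×10^-5 mol/L
α₀ = 1/(1 + K1/[H⁺] + K1K2/[H⁺]²) = 1/(1 + 10^+2.10 + 10^+0.26) = 0.007769
DIC = [CO2*]/α₀ = 5.287×10^-5 / 0.007769 = 6.805 mmol/L
[CO3²⁻] = α₂·DIC; α₂ = 0.01414, so [CO3²⁻] = 0.01414 × 6.805 = 0.0962 mmol/L

[CO3²⁻] = 0.0962 mmol/L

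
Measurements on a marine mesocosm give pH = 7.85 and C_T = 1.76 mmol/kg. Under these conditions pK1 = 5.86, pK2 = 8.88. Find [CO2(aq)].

[CO2*] = 16.3 μmol/kg

α₀ = 1 / (1 + K1/[H⁺] + K1K2/[H⁺]²) = 1 / (1 + 10^+1.99 + 10^+0.96)
   = 1 / (1 + 97.724 + 9.1201) = 1/107.84 = 0.009273
[CO2*] = α₀ × DIC = 0.009273 × 1.76 = 0.0163 mmol/kg = 16.3 μmol/kg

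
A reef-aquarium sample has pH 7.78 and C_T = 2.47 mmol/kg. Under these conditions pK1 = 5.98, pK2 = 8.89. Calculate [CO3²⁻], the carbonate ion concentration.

[CO3²⁻] = 0.175 mmol/kg

α₂ = 1 / (1 + [H⁺]/K2 + [H⁺]²/(K1K2)) = 1 / (1 + 10^+1.11 + 10^-0.69)
   = 1 / (1 + 12.882 + 0.20417) = 1/14.087 = 0.07099
[CO3²⁻] = α₂ × DIC = 0.07099 × 2.47 = 0.175 mmol/kg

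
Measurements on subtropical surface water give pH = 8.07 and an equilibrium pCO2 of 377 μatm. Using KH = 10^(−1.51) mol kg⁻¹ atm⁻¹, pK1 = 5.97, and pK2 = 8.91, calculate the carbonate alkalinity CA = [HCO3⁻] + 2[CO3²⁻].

CA = 1.89 mmol/kg

[CO2*] = KH · pCO2 = 10^(−1.51) × 377×10^-6 = 1.165×10^-5 mol/kg
α₀ = 1/(1 + K1/[H⁺] + K1K2/[H⁺]²) = 1/(1 + 10^+2.10 + 10^+1.26) = 0.006892
DIC = [CO2*]/α₀ = 1.165×10^-5 / 0.006892 = 1.690 mmol/kg
CA = (α₁ + 2α₂)·DIC = (0.8677 + 2×0.1254) × 1.690 = 1.89 mmol/kg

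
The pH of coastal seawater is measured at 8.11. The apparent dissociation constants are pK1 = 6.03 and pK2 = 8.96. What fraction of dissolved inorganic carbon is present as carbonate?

α₂ = 0.123

α₂ = 1 / (1 + [H⁺]/K2 + [H⁺]²/(K1K2)) = 1 / (1 + 10^+0.85 + 10^-1.23)
   = 1 / (1 + 7.0795 + 0.058884) = 1/8.1383 = 0.1229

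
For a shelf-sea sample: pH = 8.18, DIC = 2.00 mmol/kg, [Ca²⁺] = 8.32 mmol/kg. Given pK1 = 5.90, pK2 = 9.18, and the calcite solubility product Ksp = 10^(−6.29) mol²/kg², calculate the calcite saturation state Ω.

α₂ = 1 / (1 + [H⁺]/K2 + [H⁺]²/(K1K2)) = 1 / (1 + 10^+1.00 + 10^-1.28)
   = 1 / (1 + 10.000 + 0.052481) = 1/11.052 = 0.09048
[CO3²⁻] = α₂ × DIC = 0.09048 × 2.00 = 0.1810 mmol/kg
Ksp = 10^(−6.29) = 5.129×10^-7
Ω = [Ca²⁺][CO3²⁻]/Ksp = (8.32×10^-3)(1.810×10^-4) / 5.129×10^-7 = 2.94

Ω = 2.94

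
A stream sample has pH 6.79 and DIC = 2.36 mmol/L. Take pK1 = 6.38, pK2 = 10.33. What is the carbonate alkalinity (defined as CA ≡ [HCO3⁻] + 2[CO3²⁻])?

CA = [HCO3⁻] + 2[CO3²⁻] = (α₁ + 2α₂)·DIC
At pH 6.79: [H⁺]/K1 = 10^-0.41 = 0.38905, K2/[H⁺] = 10^-3.54 = 0.00028840
α₁ = 1/(1 + 0.38905 + 0.00028840) = 1/1.3893 = 0.7198; α₂ = α₁·K2/[H⁺] = 0.0002076
α₁ + 2α₂ = 0.7202
CA = 0.7202 × 2.36 = 1.70 mmol/L

CA = 1.70 mmol/L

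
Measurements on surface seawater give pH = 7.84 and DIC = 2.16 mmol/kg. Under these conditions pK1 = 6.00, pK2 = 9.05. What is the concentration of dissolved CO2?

[CO2*] = 0.0290 mmol/kg

α₀ = 1 / (1 + K1/[H⁺] + K1K2/[H⁺]²) = 1 / (1 + 10^+1.84 + 10^+0.63)
   = 1 / (1 + 69.183 + 4.2658) = 1/74.449 = 0.01343
[CO2*] = α₀ × DIC = 0.01343 × 2.16 = 0.0290 mmol/kg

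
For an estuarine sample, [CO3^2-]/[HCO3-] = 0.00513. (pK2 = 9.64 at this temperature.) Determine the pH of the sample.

pH = 7.35

From K2 = [H⁺][CO3^2-]/[HCO3-]:  pH = pK2 + log₁₀([CO3^2-]/[HCO3-])
log₁₀(0.00513) = -2.290
pH = 9.64 + (-2.290) = 7.35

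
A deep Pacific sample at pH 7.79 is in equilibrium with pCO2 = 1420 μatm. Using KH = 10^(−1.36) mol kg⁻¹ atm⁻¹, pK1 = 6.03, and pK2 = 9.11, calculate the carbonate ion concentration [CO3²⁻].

[CO3²⁻] = 0.171 mmol/kg

[CO2*] = KH · pCO2 = 10^(−1.36) × 1420×10^-6 = 6.199×10^-5 mol/kg
α₀ = 1/(1 + K1/[H⁺] + K1K2/[H⁺]²) = 1/(1 + 10^+1.76 + 10^+0.44) = 0.01631
DIC = [CO2*]/α₀ = 6.199×10^-5 / 0.01631 = 3.800 mmol/kg
[CO3²⁻] = α₂·DIC; α₂ = 0.04493, so [CO3²⁻] = 0.04493 × 3.800 = 0.171 mmol/kg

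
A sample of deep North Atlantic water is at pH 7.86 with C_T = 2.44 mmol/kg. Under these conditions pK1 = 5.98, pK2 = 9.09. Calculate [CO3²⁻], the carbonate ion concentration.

[CO3²⁻] = 0.134 mmol/kg

α₂ = 1 / (1 + [H⁺]/K2 + [H⁺]²/(K1K2)) = 1 / (1 + 10^+1.23 + 10^-0.65)
   = 1 / (1 + 16.982 + 0.22387) = 1/18.206 = 0.05493
[CO3²⁻] = α₂ × DIC = 0.05493 × 2.44 = 0.134 mmol/kg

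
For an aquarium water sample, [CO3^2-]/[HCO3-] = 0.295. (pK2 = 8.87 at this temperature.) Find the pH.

From K2 = [H⁺][CO3^2-]/[HCO3-]:  pH = pK2 + log₁₀([CO3^2-]/[HCO3-])
log₁₀(0.295) = -0.530
pH = 8.87 + (-0.530) = 8.34

pH = 8.34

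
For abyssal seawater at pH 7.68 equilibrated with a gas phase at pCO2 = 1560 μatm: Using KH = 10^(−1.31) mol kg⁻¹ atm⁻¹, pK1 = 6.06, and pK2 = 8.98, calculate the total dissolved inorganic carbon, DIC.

DIC = 3.42 mmol/kg

[CO2*] = KH · pCO2 = 10^(−1.31) × 1560×10^-6 = 7.641×10^-5 mol/kg
α₀ = 1/(1 + K1/[H⁺] + K1K2/[H⁺]²) = 1/(1 + 10^+1.62 + 10^+0.32) = 0.02233
DIC = [CO2*]/α₀ = 7.641×10^-5 / 0.02233 = 3.42 mmol/kg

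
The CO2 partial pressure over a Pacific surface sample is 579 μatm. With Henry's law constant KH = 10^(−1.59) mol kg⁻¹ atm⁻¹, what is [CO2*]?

[CO2*] = 14.9 μmol/kg

KH = 10^(−1.59) = 2.570×10^-2 mol kg⁻¹ atm⁻¹
[CO2*] = KH · pCO2 = 2.570×10^-2 × 579×10^-6 atm = 1.49×10^-5 mol/kg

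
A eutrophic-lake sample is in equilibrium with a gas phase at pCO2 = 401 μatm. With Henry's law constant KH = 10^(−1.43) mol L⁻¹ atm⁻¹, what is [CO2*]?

KH = 10^(−1.43) = 3.715×10^-2 mol L⁻¹ atm⁻¹
[CO2*] = KH · pCO2 = 3.715×10^-2 × 401×10^-6 atm = 1.49×10^-5 mol/L

[CO2*] = 14.9 μmol/L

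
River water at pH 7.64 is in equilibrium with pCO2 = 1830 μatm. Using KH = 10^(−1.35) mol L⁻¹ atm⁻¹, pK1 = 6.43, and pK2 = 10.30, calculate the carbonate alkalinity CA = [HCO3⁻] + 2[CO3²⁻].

CA = 1.33 mmol/L

[CO2*] = KH · pCO2 = 10^(−1.35) × 1830×10^-6 = 8.174×10^-5 mol/L
α₀ = 1/(1 + K1/[H⁺] + K1K2/[H⁺]²) = 1/(1 + 10^+1.21 + 10^-1.45) = 0.05796
DIC = [CO2*]/α₀ = 8.174×10^-5 / 0.05796 = 1.410 mmol/L
CA = (α₁ + 2α₂)·DIC = (0.9400 + 2×0.002056) × 1.410 = 1.33 mmol/L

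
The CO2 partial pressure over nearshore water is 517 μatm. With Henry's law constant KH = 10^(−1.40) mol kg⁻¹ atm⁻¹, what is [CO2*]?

[CO2*] = 20.6 μmol/kg

KH = 10^(−1.40) = 3.981×10^-2 mol kg⁻¹ atm⁻¹
[CO2*] = KH · pCO2 = 3.981×10^-2 × 517×10^-6 atm = 2.06×10^-5 mol/kg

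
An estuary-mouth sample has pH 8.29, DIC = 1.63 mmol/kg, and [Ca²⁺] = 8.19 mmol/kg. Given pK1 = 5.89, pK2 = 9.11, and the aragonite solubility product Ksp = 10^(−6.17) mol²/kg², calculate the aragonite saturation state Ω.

α₂ = 1 / (1 + [H⁺]/K2 + [H⁺]²/(K1K2)) = 1 / (1 + 10^+0.82 + 10^-1.58)
   = 1 / (1 + 6.6069 + 0.026303) = 1/7.6332 = 0.1310
[CO3²⁻] = α₂ × DIC = 0.1310 × 1.63 = 0.2135 mmol/kg
Ksp = 10^(−6.17) = 6.761×10^-7
Ω = [Ca²⁺][CO3²⁻]/Ksp = (8.19×10^-3)(2.135×10^-4) / 6.761×10^-7 = 2.59

Ω = 2.59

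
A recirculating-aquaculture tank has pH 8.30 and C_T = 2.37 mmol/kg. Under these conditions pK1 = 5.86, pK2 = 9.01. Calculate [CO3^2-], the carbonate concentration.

[CO3²⁻] = 0.386 mmol/kg

α₂ = 1 / (1 + [H⁺]/K2 + [H⁺]²/(K1K2)) = 1 / (1 + 10^+0.71 + 10^-1.73)
   = 1 / (1 + 5.1286 + 0.018621) = 1/6.1472 = 0.1627
[CO3²⁻] = α₂ × DIC = 0.1627 × 2.37 = 0.386 mmol/kg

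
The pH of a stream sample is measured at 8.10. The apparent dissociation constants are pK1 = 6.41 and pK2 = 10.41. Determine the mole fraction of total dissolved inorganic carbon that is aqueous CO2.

α₀ = 1 / (1 + K1/[H⁺] + K1K2/[H⁺]²) = 1 / (1 + 10^+1.69 + 10^-0.62)
   = 1 / (1 + 48.978 + 0.23988) = 1/50.218 = 0.01991

α₀ = 0.0199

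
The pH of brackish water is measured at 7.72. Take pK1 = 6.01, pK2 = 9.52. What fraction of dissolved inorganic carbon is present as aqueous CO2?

α₀ = 0.0188

α₀ = 1 / (1 + K1/[H⁺] + K1K2/[H⁺]²) = 1 / (1 + 10^+1.71 + 10^-0.09)
   = 1 / (1 + 51.286 + 0.81283) = 1/53.099 = 0.01883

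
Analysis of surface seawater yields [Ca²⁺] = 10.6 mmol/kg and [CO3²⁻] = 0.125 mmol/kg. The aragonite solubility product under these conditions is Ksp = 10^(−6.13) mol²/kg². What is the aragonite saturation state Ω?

Ksp = 10^(−6.13) = 7.413×10^-7
Ω = [Ca²⁺][CO3²⁻]/Ksp = (10.6×10^-3)(0.125×10^-3) / 7.413×10^-7 = 1.79

Ω = 1.79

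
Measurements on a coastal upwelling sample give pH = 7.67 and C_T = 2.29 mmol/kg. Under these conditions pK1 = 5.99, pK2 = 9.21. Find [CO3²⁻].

α₂ = 1 / (1 + [H⁺]/K2 + [H⁺]²/(K1K2)) = 1 / (1 + 10^+1.54 + 10^-0.14)
   = 1 / (1 + 34.674 + 0.72444) = 1/36.398 = 0.02747
[CO3²⁻] = α₂ × DIC = 0.02747 × 2.29 = 0.0629 mmol/kg

[CO3²⁻] = 0.0629 mmol/kg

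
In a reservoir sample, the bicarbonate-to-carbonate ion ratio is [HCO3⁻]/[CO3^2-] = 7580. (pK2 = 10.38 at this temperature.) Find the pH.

From K2 = [H⁺][CO3^2-]/[HCO3⁻]:  pH = pK2 − log₁₀([HCO3⁻]/[CO3^2-])
log₁₀(7580) = +3.880
pH = 10.38 − (+3.880) = 6.50

pH = 6.50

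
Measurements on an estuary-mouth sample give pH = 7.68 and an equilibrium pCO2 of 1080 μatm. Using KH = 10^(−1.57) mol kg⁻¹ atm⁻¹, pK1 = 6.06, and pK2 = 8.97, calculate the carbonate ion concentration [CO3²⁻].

[CO3²⁻] = 0.0621 mmol/kg

[CO2*] = KH · pCO2 = 10^(−1.57) × 1080×10^-6 = 2.907×10^-5 mol/kg
α₀ = 1/(1 + K1/[H⁺] + K1K2/[H⁺]²) = 1/(1 + 10^+1.62 + 10^+0.33) = 0.02231
DIC = [CO2*]/α₀ = 2.907×10^-5 / 0.02231 = 1.303 mmol/kg
[CO3²⁻] = α₂·DIC; α₂ = 0.04770, so [CO3²⁻] = 0.04770 × 1.303 = 0.0621 mmol/kg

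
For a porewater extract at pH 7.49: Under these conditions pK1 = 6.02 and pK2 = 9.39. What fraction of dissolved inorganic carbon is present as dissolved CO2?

α₀ = 1 / (1 + K1/[H⁺] + K1K2/[H⁺]²) = 1 / (1 + 10^+1.47 + 10^-0.43)
   = 1 / (1 + 29.512 + 0.37154) = 1/30.884 = 0.03238

α₀ = 0.0324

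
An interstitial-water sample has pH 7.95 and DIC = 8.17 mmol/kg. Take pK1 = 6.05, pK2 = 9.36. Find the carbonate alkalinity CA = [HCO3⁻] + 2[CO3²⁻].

CA = [HCO3⁻] + 2[CO3²⁻] = (α₁ + 2α₂)·DIC
At pH 7.95: [H⁺]/K1 = 10^-1.90 = 0.012589, K2/[H⁺] = 10^-1.41 = 0.038905
α₁ = 1/(1 + 0.012589 + 0.038905) = 1/1.0515 = 0.9510; α₂ = α₁·K2/[H⁺] = 0.03700
α₁ + 2α₂ = 1.0250
CA = 1.0250 × 8.17 = 8.37 mmol/kg

CA = 8.37 mmol/kg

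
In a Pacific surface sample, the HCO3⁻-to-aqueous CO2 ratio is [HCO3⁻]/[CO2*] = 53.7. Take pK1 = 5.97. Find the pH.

pH = 7.70

From K1 = [H⁺][HCO3⁻]/[CO2*]:  pH = pK1 + log₁₀([HCO3⁻]/[CO2*])
log₁₀(53.7) = +1.730
pH = 5.97 + (+1.730) = 7.70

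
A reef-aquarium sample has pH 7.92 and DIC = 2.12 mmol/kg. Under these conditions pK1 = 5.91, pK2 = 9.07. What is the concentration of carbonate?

[CO3²⁻] = 0.139 mmol/kg

α₂ = 1 / (1 + [H⁺]/K2 + [H⁺]²/(K1K2)) = 1 / (1 + 10^+1.15 + 10^-0.86)
   = 1 / (1 + 14.125 + 0.13804) = 1/15.263 = 0.06552
[CO3²⁻] = α₂ × DIC = 0.06552 × 2.12 = 0.139 mmol/kg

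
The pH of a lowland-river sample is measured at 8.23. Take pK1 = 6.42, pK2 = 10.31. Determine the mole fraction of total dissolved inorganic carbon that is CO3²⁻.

α₂ = 0.00812

α₂ = 1 / (1 + [H⁺]/K2 + [H⁺]²/(K1K2)) = 1 / (1 + 10^+2.08 + 10^+0.27)
   = 1 / (1 + 120.23 + 1.8621) = 1/123.09 = 0.008124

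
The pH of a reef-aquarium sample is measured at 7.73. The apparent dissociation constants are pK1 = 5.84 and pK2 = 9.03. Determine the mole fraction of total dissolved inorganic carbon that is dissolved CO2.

α₀ = 0.0121

α₀ = 1 / (1 + K1/[H⁺] + K1K2/[H⁺]²) = 1 / (1 + 10^+1.89 + 10^+0.59)
   = 1 / (1 + 77.625 + 3.8905) = 1/82.515 = 0.01212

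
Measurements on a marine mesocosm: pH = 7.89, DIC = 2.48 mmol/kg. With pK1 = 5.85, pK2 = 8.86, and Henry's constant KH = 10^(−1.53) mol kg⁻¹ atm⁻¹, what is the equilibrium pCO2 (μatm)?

pCO2 = 687 μatm

α₀ = 1 / (1 + K1/[H⁺] + K1K2/[H⁺]²) = 1 / (1 + 10^+2.04 + 10^+1.07)
   = 1 / (1 + 109.65 + 11.749) = 1/122.40 = 0.008170
[CO2*] = α₀ × DIC = 0.008170 × 2.48 = 0.02026 mmol/kg
pCO2 = [CO2*]/KH = 2.026×10^-5 / 2.951×10^-2 = 687 μatm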